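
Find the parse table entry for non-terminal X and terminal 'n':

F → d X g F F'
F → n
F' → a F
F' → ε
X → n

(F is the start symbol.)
X → n

To find M[X, 'n'], we find productions for X where 'n' is in the predict set (PREDICT(N → α) = (FIRST(α) \ {ε}) ∪ (FOLLOW(N) if α ⇒* ε)).

X → n: PREDICT = { 'n' }
  'n' is in predict set, so this production goes in M[X, 'n']

M[X, 'n'] = X → n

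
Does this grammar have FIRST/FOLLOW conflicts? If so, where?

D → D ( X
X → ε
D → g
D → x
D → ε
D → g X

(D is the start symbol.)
Nullable non-terminals: D, X.
FIRST sets used below: FIRST(D) = { '(', 'g', 'x', ε }

D: nullable alternative(s) D → ε; FOLLOW(D) = { $, '(' }
  D → D ( X: FIRST \ {ε} = { '(', 'g', 'x' } — overlaps FOLLOW(D) on { '(' }: CONFLICT
  D → g: FIRST \ {ε} = { 'g' } — disjoint from FOLLOW(D)
  D → x: FIRST \ {ε} = { 'x' } — disjoint from FOLLOW(D)
  D → ε: FIRST \ {ε} = { } — this is the only nullable alternative, skip
  D → g X: FIRST \ {ε} = { 'g' } — disjoint from FOLLOW(D)
X has a nullable alternative but only one production, so nothing to check.

So the grammar has 1 FIRST/FOLLOW conflict (marked CONFLICT above).

Answer: Yes. D → D '(' X with FOLLOW(D) on { '(' }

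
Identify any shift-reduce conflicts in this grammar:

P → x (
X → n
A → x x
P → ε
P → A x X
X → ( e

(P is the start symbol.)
Augment with P' → P and build the canonical LR(0) collection (I0 = CLOSURE({[P' → . P]}), then GOTO on every symbol after a dot until no new states appear). It has 11 states:
  I0: { [A → . x x], [P → . A x X], [P → . x (], [P → .], [P' → . P] }  — shift, reduce
  I1: { [P → A . x X] }  — shift
  I2: { [P' → P .] }  — accept
  I3: { [A → x . x], [P → x . (] }  — shift
  I4: { [P → x ( .] }  — reduce
  I5: { [A → x x .] }  — reduce
  I6: { [P → A x . X], [X → . ( e], [X → . n] }  — shift
  I7: { [X → ( . e] }  — shift
  I8: { [P → A x X .] }  — reduce
  I9: { [X → n .] }  — reduce
  I10: { [X → ( e .] }  — reduce

I0 contains reduce item [P → .] and shift items [A → . x x], [P → . x (] — shift-reduce conflict.

Answer: Yes — I0: [P → .] vs [A → . x x]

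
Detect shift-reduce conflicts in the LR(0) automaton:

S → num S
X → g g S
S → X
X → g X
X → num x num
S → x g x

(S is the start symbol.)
A shift-reduce conflict occurs when an LR(0) state has both:
  - a complete (reduce) item [A → α .] (dot at the end), and
  - a shift item [B → β . c γ] (dot before a terminal).

Augment with S' → S and build the canonical LR(0) collection (I0 = CLOSURE({[S' → . S]}), then GOTO on every symbol after a dot until no new states appear). It has 17 states:
  I0: { [S → . X], [S → . num S], [S → . x g x], [S' → . S], [X → . g X], [X → . g g S], [X → . num x num] }  — shift
  I1: { [S' → S .] }  — accept
  I2: { [S → X .] }  — reduce
  I3: { [X → . g X], [X → . g g S], [X → . num x num], [X → g . X], [X → g . g S] }  — shift
  I4: { [S → . X], [S → . num S], [S → . x g x], [S → num . S], [X → . g X], [X → . g g S], [X → . num x num], [X → num . x num] }  — shift
  I5: { [S → x . g x] }  — shift
  I6: { [S → x g . x] }  — shift
  I7: { [S → x g x .] }  — reduce
  I8: { [S → num S .] }  — reduce
  I9: { [S → x . g x], [X → num x . num] }  — shift
  I10: { [X → num x num .] }  — reduce
  I11: { [X → g X .] }  — reduce
  I12: { [S → . X], [S → . num S], [S → . x g x], [X → . g X], [X → . g g S], [X → . num x num], [X → g . X], [X → g . g S], [X → g g . S] }  — shift
  I13: { [X → num . x num] }  — shift
  I14: { [X → num x . num] }  — shift
  I15: { [X → g g S .] }  — reduce
  I16: { [S → X .], [X → g X .] }  — 2 reduces

No state contains both a complete item and a shift item.

Answer: No shift-reduce conflicts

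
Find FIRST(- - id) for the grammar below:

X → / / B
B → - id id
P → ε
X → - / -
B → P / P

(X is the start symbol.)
{ '-' }

To compute FIRST(- - id), process the symbols left to right:
Symbol - is a terminal. Add '-' and stop.
FIRST(- - id) = { '-' }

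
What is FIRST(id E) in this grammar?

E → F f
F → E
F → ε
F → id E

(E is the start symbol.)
{ 'id' }

To compute FIRST(id E), process the symbols left to right:
Symbol id is a terminal. Add 'id' and stop.
FIRST(id E) = { 'id' }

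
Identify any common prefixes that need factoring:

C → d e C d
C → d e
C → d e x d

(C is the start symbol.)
Yes, C has productions with common prefix 'd e'

Left-factoring is needed when two productions for the same non-terminal
share a common prefix on the right-hand side.

Productions for C:
  C → d e C d
  C → d e
  C → d e x d

Found common prefix 'd e' in productions for C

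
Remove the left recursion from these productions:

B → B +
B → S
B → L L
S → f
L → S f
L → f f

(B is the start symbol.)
B is directly left-recursive. The standard transformation for
  A → A α₁ | ... | A α_m | β₁ | ... | β_n
is
  A  → β₁ A' | ... | β_n A'
  A' → α₁ A' | ... | α_m A' | ε

B → S becomes B → S B'
B → L L becomes B → L L B'
B → B + becomes B' → + B'
Add B' → ε

Productions for other non-terminals are unchanged:
  S → f
  L → S f
  L → f f

Resulting grammar:
B → S B'
B → L L B'
B' → + B'
B' → ε
S → f
L → S f
L → f f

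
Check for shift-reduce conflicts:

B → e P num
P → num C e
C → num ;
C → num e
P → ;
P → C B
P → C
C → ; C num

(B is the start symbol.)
Augment with B' → B and build the canonical LR(0) collection (I0 = CLOSURE({[B' → . B]}), then GOTO on every symbol after a dot until no new states appear). It has 18 states:
  I0: { [B → . e P num], [B' → . B] }  — shift
  I1: { [B' → B .] }  — accept
  I2: { [B → e . P num], [C → . ; C num], [C → . num ;], [C → . num e], [P → . ;], [P → . C B], [P → . C], [P → . num C e] }  — shift
  I3: { [C → . ; C num], [C → . num ;], [C → . num e], [C → ; . C num], [P → ; .] }  — shift, reduce
  I4: { [B → . e P num], [P → C . B], [P → C .] }  — shift, reduce
  I5: { [B → e P . num] }  — shift
  I6: { [C → . ; C num], [C → . num ;], [C → . num e], [C → num . ;], [C → num . e], [P → num . C e] }  — shift
  I7: { [C → . ; C num], [C → . num ;], [C → . num e], [C → ; . C num], [C → num ; .] }  — shift, reduce
  I8: { [P → num C . e] }  — shift
  I9: { [C → num e .] }  — reduce
  I10: { [C → num . ;], [C → num . e] }  — shift
  I11: { [C → num ; .] }  — reduce
  I12: { [P → num C e .] }  — reduce
  I13: { [C → . ; C num], [C → . num ;], [C → . num e], [C → ; . C num] }  — shift
  I14: { [C → ; C . num] }  — shift
  I15: { [C → ; C num .] }  — reduce
  I16: { [B → e P num .] }  — reduce
  I17: { [P → C B .] }  — reduce

I3 contains reduce item [P → ; .] and shift items [C → . ; C num], [C → . num ;], [C → . num e] — shift-reduce conflict.
I4 contains reduce item [P → C .] and shift item [B → . e P num] — shift-reduce conflict.
I7 contains reduce item [C → num ; .] and shift items [C → . ; C num], [C → . num ;], [C → . num e] — shift-reduce conflict.

Answer: Yes — I3: [P → ; .] vs [C → . ; C num]; I4: [P → C .] vs [B → . e P num]; I7: [C → num ; .] vs [C → . ; C num]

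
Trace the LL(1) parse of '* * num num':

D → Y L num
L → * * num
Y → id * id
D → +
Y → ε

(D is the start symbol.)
Stack is shown with the top on the left.

Stack          Input          Action
------------------------------------
D $            * * num num $  output D → Y L num
Y L num $      * * num num $  output Y → ε
L num $        * * num num $  output L → * * num
* * num num $  * * num num $  match '*'
* num num $    * num num $    match '*'
num num $      num num $      match 'num'
num $          num $          match 'num'
$              $              accept

The string is accepted.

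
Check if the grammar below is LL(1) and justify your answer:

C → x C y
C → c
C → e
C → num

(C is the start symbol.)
For C:
  PREDICT(C → x C y) = { 'x' }
  PREDICT(C → c) = { 'c' }
  PREDICT(C → e) = { 'e' }
  PREDICT(C → num) = { 'num' }

All predict sets are disjoint. The grammar IS LL(1).

Answer: Yes, the grammar is LL(1).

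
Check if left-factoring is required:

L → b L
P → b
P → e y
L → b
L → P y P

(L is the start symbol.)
Left-factoring is needed when two productions for the same non-terminal
share a common prefix on the right-hand side.

Productions for L:
  L → b L
  L → b
  L → P y P
Productions for P:
  P → b
  P → e y

Found common prefix 'b' in productions for L

Answer: Yes, L has productions with common prefix 'b'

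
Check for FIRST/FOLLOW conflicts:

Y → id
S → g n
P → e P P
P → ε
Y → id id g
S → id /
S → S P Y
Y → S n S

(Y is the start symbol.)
Yes. P → e P P with FOLLOW(P) on { 'e' }

A FIRST/FOLLOW conflict occurs when a non-terminal N has a nullable alternative N → β (β ⇒* ε) and another alternative N → α with FIRST(α) ∩ FOLLOW(N) ≠ ∅: on such a lookahead the parser cannot decide between expanding α and letting N vanish via β.

Nullable non-terminals: P.

P: nullable alternative(s) P → ε; FOLLOW(P) = { 'e', 'g', 'id' }
  P → e P P: FIRST \ {ε} = { 'e' } — overlaps FOLLOW(P) on { 'e' }: CONFLICT
  P → ε: FIRST \ {ε} = { } — this is the only nullable alternative, skip

S, Y have no nullable alternative, so no FIRST/FOLLOW check is needed there.

So the grammar has 1 FIRST/FOLLOW conflict (marked CONFLICT above).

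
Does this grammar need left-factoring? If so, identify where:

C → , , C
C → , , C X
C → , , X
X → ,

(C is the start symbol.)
Left-factoring is needed when two productions for the same non-terminal
share a common prefix on the right-hand side.

Productions for C:
  C → , , C
  C → , , C X
  C → , , X

Found common prefix ', ,' in productions for C

Answer: Yes, C has productions with common prefix ', ,'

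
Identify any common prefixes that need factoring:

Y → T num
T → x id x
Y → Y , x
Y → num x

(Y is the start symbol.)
Left-factoring is needed when two productions for the same non-terminal
share a common prefix on the right-hand side.

Productions for Y:
  Y → T num
  Y → Y , x
  Y → num x

No common prefixes found.

Answer: No, left-factoring is not needed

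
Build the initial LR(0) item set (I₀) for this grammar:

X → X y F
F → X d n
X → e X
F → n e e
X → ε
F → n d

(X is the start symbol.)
{ [X → . X y F], [X → . e X], [X → .], [X' → . X] }

First, augment the grammar with X' → X
I₀ = CLOSURE({ [X' → . X] }):
  [X' → . X] has the dot before X: add [X → . X y F], [X → . e X], [X → .]
No further items can be added.

I₀ = { [X → . X y F], [X → . e X], [X → .], [X' → . X] }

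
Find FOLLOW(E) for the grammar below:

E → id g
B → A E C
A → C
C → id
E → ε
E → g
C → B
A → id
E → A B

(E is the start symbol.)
To compute FOLLOW(E), find every occurrence of E on a right-hand side N → α E β: add FIRST(β) \ {ε}, and if β is empty or nullable also add FOLLOW(N). Iterate to a fixed point.

E is the start symbol, so $ ∈ FOLLOW(E).
In B → A E C: E is followed by C, add FIRST(C) \ {ε} = { 'id' }

Taking the union: FOLLOW(E) = { $, 'id' }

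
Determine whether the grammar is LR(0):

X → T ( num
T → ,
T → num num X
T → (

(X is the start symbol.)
Yes, the grammar is LR(0)

A grammar is LR(0) if no state in the canonical LR(0) collection has:
  - both a shift item (dot before a terminal) and a complete item (shift-reduce conflict), or
  - two or more complete items (reduce-reduce conflict; the accept item [X' → X .] counts as a complete item here).

Augment with X' → X and build the canonical LR(0) collection (I0 = CLOSURE({[X' → . X]}), then GOTO on every symbol after a dot until no new states appear). It has 10 states:
  I0: { [T → . (], [T → . ,], [T → . num num X], [X → . T ( num], [X' → . X] }  — shift
  I1: { [T → ( .] }  — reduce
  I2: { [T → , .] }  — reduce
  I3: { [X → T . ( num] }  — shift
  I4: { [X' → X .] }  — accept
  I5: { [T → num . num X] }  — shift
  I6: { [T → . (], [T → . ,], [T → . num num X], [T → num num . X], [X → . T ( num] }  — shift
  I7: { [T → num num X .] }  — reduce
  I8: { [X → T ( . num] }  — shift
  I9: { [X → T ( num .] }  — reduce

Every state is either a pure shift/goto state or contains exactly one complete item and nothing to shift — no conflicts. The grammar is LR(0).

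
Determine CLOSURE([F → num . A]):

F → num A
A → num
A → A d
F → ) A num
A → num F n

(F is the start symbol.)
Start with: [F → num . A]
  [F → num . A] has the dot before A: add [A → . num], [A → . A d], [A → . num F n]
No further items can be added.

CLOSURE = { [A → . A d], [A → . num F n], [A → . num], [F → num . A] }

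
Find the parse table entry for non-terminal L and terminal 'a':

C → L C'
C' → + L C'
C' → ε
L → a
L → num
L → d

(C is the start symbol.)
L → a

To find M[L, 'a'], we find productions for L where 'a' is in the predict set (PREDICT(N → α) = (FIRST(α) \ {ε}) ∪ (FOLLOW(N) if α ⇒* ε)).

L → a: PREDICT = { 'a' }
  'a' is in predict set, so this production goes in M[L, 'a']
L → num: PREDICT = { 'num' }
L → d: PREDICT = { 'd' }

M[L, 'a'] = L → a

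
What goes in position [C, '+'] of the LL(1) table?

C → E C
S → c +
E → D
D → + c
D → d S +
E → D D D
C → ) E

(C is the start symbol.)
C → E C

To find M[C, '+'], we find productions for C where '+' is in the predict set (PREDICT(N → α) = (FIRST(α) \ {ε}) ∪ (FOLLOW(N) if α ⇒* ε)).

Relevant sets:
  FIRST(E) = { '+', 'd' }

C → E C: PREDICT = { '+', 'd' }
  '+' is in predict set, so this production goes in M[C, '+']
C → ) E: PREDICT = { ')' }

M[C, '+'] = C → E C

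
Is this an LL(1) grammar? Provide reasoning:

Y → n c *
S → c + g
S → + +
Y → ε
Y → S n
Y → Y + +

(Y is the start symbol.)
No. Predict set conflict for Y: { 'n' }

A grammar is LL(1) if for each non-terminal N with multiple productions, the predict sets of those productions are pairwise disjoint, where PREDICT(N → α) = (FIRST(α) \ {ε}) ∪ (FOLLOW(N) if α ⇒* ε).

Relevant sets:
  FIRST(S) = { '+', 'c' }
  FIRST(Y) = { '+', 'c', 'n', ε }
  FOLLOW(Y) = { $, '+' }

For Y:
  PREDICT(Y → n c '*') = { 'n' }
  PREDICT(Y → ε) = { $, '+' }
  PREDICT(Y → S n) = { '+', 'c' }
  PREDICT(Y → Y '+' '+') = { '+', 'c', 'n' }
For S:
  PREDICT(S → c '+' g) = { 'c' }
  PREDICT(S → '+' '+') = { '+' }

Conflict found: Predict set conflict for Y: { 'n' }
The grammar is NOT LL(1).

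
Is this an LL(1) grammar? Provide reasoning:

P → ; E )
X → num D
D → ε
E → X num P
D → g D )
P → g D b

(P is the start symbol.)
Yes, the grammar is LL(1).

Relevant sets:
  FOLLOW(D) = { ')', 'b', 'num' }

For P:
  PREDICT(P → ';' E ')') = { ';' }
  PREDICT(P → g D b) = { 'g' }
For D:
  PREDICT(D → ε) = { ')', 'b', 'num' }
  PREDICT(D → g D ')') = { 'g' }
X, E have a single production, so nothing to check there.

All predict sets are disjoint. The grammar IS LL(1).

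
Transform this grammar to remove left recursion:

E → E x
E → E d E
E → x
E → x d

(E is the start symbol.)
E → x E'
E → x d E'
E' → x E'
E' → d E E'
E' → ε

E is directly left-recursive. The standard transformation for
  A → A α₁ | ... | A α_m | β₁ | ... | β_n
is
  A  → β₁ A' | ... | β_n A'
  A' → α₁ A' | ... | α_m A' | ε

E → x becomes E → x E'
E → x d becomes E → x d E'
E → E x becomes E' → x E'
E → E d E becomes E' → d E E'
Add E' → ε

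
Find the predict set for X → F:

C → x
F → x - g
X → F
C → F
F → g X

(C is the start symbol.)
{ 'g', 'x' }

PREDICT(X → F) = (FIRST(RHS) \ {ε}) ∪ (FOLLOW(X) if ε ∈ FIRST(RHS), i.e. RHS ⇒* ε)
FIRST(F) = { 'g', 'x' }
FIRST(F) = { 'g', 'x' }
ε ∉ FIRST(F), so FOLLOW(X) is not added.
PREDICT(X → F) = { 'g', 'x' }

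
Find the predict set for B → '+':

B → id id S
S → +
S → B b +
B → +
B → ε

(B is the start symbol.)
PREDICT(B → '+') = (FIRST(RHS) \ {ε}) ∪ (FOLLOW(B) if ε ∈ FIRST(RHS), i.e. RHS ⇒* ε)
FIRST('+') = { '+' }
ε ∉ FIRST('+'), so FOLLOW(B) is not added.
PREDICT(B → '+') = { '+' }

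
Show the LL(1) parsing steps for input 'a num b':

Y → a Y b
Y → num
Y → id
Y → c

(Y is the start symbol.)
LL(1) parsing maintains a stack (initially the start symbol over $) and the input. At each step: if the stack top is a terminal, match it against the current input token; if it is a non-terminal N, replace it with the RHS of M[N, lookahead] (the unique production whose predict set contains the lookahead).

Stack is shown with the top on the left.

Stack    Input      Action
--------------------------
Y $      a num b $  output Y → a Y b
a Y b $  a num b $  match 'a'
Y b $    num b $    output Y → num
num b $  num b $    match 'num'
b $      b $        match 'b'
$        $          accept

The string is accepted.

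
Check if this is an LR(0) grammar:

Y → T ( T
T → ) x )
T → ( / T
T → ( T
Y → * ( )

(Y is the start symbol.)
A grammar is LR(0) if no state in the canonical LR(0) collection has:
  - both a shift item (dot before a terminal) and a complete item (shift-reduce conflict), or
  - two or more complete items (reduce-reduce conflict; the accept item [Y' → Y .] counts as a complete item here).

Augment with Y' → Y and build the canonical LR(0) collection (I0 = CLOSURE({[Y' → . Y]}), then GOTO on every symbol after a dot until no new states appear). It has 15 states:
  I0: { [T → . ( / T], [T → . ( T], [T → . ) x )], [Y → . * ( )], [Y → . T ( T], [Y' → . Y] }  — shift
  I1: { [T → ( . / T], [T → ( . T], [T → . ( / T], [T → . ( T], [T → . ) x )] }  — shift
  I2: { [T → ) . x )] }  — shift
  I3: { [Y → * . ( )] }  — shift
  I4: { [Y → T . ( T] }  — shift
  I5: { [Y' → Y .] }  — accept
  I6: { [T → . ( / T], [T → . ( T], [T → . ) x )], [Y → T ( . T] }  — shift
  I7: { [Y → T ( T .] }  — reduce
  I8: { [Y → * ( . )] }  — shift
  I9: { [Y → * ( ) .] }  — reduce
  I10: { [T → ) x . )] }  — shift
  I11: { [T → ) x ) .] }  — reduce
  I12: { [T → ( / . T], [T → . ( / T], [T → . ( T], [T → . ) x )] }  — shift
  I13: { [T → ( T .] }  — reduce
  I14: { [T → ( / T .] }  — reduce

Every state is either a pure shift/goto state or contains exactly one complete item and nothing to shift — no conflicts. The grammar is LR(0).

Answer: Yes, the grammar is LR(0)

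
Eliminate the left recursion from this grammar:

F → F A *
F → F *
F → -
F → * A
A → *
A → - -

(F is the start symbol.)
F → - F'
F → * A F'
F' → A * F'
F' → * F'
F' → ε
A → *
A → - -

F is directly left-recursive. The standard transformation for
  A → A α₁ | ... | A α_m | β₁ | ... | β_n
is
  A  → β₁ A' | ... | β_n A'
  A' → α₁ A' | ... | α_m A' | ε

F → - becomes F → - F'
F → * A becomes F → * A F'
F → F A * becomes F' → A * F'
F → F * becomes F' → * F'
Add F' → ε

Productions for other non-terminals are unchanged:
  A → *
  A → - -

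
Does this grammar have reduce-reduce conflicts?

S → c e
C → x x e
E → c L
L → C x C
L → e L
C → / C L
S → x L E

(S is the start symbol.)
No reduce-reduce conflicts

A reduce-reduce conflict occurs when an LR(0) state has two complete items [A → α .] and [B → β .] — both call for a reduction, and with no lookahead the parser cannot choose between them.

Augment with S' → S and build the canonical LR(0) collection (I0 = CLOSURE({[S' → . S]}), then GOTO on every symbol after a dot until no new states appear). It has 20 states:
  I0: { [S → . c e], [S → . x L E], [S' → . S] }  — shift
  I1: { [S' → S .] }  — accept
  I2: { [S → c . e] }  — shift
  I3: { [C → . / C L], [C → . x x e], [L → . C x C], [L → . e L], [S → x . L E] }  — shift
  I4: { [C → . / C L], [C → . x x e], [C → / . C L] }  — shift
  I5: { [L → C . x C] }  — shift
  I6: { [E → . c L], [S → x L . E] }  — shift
  I7: { [C → . / C L], [C → . x x e], [L → . C x C], [L → . e L], [L → e . L] }  — shift
  I8: { [C → x . x e] }  — shift
  I9: { [C → x x . e] }  — shift
  I10: { [C → x x e .] }  — reduce
  I11: { [L → e L .] }  — reduce
  I12: { [S → x L E .] }  — reduce
  I13: { [C → . / C L], [C → . x x e], [E → c . L], [L → . C x C], [L → . e L] }  — shift
  I14: { [E → c L .] }  — reduce
  I15: { [C → . / C L], [C → . x x e], [L → C x . C] }  — shift
  I16: { [L → C x C .] }  — reduce
  I17: { [C → . / C L], [C → . x x e], [C → / C . L], [L → . C x C], [L → . e L] }  — shift
  I18: { [C → / C L .] }  — reduce
  I19: { [S → c e .] }  — reduce

No state contains more than one complete item.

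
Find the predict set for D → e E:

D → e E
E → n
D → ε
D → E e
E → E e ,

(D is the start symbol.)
{ 'e' }

PREDICT(D → e E) = (FIRST(RHS) \ {ε}) ∪ (FOLLOW(D) if ε ∈ FIRST(RHS), i.e. RHS ⇒* ε)
FIRST(e E) = { 'e' }
ε ∉ FIRST(e E), so FOLLOW(D) is not added.
PREDICT(D → e E) = { 'e' }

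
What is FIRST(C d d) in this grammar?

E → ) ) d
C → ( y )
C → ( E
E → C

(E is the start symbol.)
{ '(' }

FIRST sets of the non-terminals involved (from the grammar, by fixed-point iteration):
  FIRST(C) = { '(' }

To compute FIRST(C d d), process the symbols left to right:
Symbol C is a non-terminal. Add FIRST(C) \ {ε} = { '(' }
C is not nullable (ε ∉ FIRST(C)), so stop here.
FIRST(C d d) = { '(' }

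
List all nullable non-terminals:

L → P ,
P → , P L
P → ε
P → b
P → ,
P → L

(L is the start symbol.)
{ 'P' }

ε-productions: P → ε
So P is immediately nullable.
No further non-terminal can be added: every production for the remaining non-terminals contains a terminal or a non-nullable non-terminal.
Nullable = { 'P' }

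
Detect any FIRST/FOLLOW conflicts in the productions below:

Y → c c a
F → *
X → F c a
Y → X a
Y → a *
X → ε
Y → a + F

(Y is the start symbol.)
Nullable non-terminals: X.
FIRST sets used below: FIRST(F) = { '*' }

X: nullable alternative(s) X → ε; FOLLOW(X) = { 'a' }
  X → F c a: FIRST \ {ε} = { '*' } — disjoint from FOLLOW(X)
  X → ε: FIRST \ {ε} = { } — this is the only nullable alternative, skip

F, Y have no nullable alternative, so no FIRST/FOLLOW check is needed there.

No FIRST/FOLLOW conflicts found.

Answer: No FIRST/FOLLOW conflicts.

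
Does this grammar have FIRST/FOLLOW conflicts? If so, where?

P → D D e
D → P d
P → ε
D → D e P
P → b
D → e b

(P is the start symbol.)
Nullable non-terminals: P.
FIRST sets used below: FIRST(D) = { 'b', 'd', 'e' }

P: nullable alternative(s) P → ε; FOLLOW(P) = { $, 'b', 'd', 'e' }
  P → D D e: FIRST \ {ε} = { 'b', 'd', 'e' } — overlaps FOLLOW(P) on { 'b', 'd', 'e' }: CONFLICT
  P → ε: FIRST \ {ε} = { } — this is the only nullable alternative, skip
  P → b: FIRST \ {ε} = { 'b' } — overlaps FOLLOW(P) on { 'b' }: CONFLICT

D has no nullable alternative, so no FIRST/FOLLOW check is needed there.

So the grammar has 2 FIRST/FOLLOW conflicts (marked CONFLICT above).

Answer: Yes. P → D D e with FOLLOW(P) on { 'b', 'd', 'e' }; P → b with FOLLOW(P) on { 'b' }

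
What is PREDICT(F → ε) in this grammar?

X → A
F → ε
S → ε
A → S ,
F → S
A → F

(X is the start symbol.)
{ $ }

PREDICT(F → ε) = (FIRST(RHS) \ {ε}) ∪ (FOLLOW(F) if ε ∈ FIRST(RHS), i.e. RHS ⇒* ε)
The right-hand side is ε (FIRST(ε) = { ε }), so the predict set is FOLLOW(F) = { $ }
PREDICT(F → ε) = { $ }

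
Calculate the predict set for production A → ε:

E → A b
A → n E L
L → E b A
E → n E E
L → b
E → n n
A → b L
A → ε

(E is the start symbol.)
PREDICT(A → ε) = (FIRST(RHS) \ {ε}) ∪ (FOLLOW(A) if ε ∈ FIRST(RHS), i.e. RHS ⇒* ε)
The right-hand side is ε (FIRST(ε) = { ε }), so the predict set is FOLLOW(A) = { 'b' }
PREDICT(A → ε) = { 'b' }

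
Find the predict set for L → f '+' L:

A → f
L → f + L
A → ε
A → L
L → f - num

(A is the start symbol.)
{ 'f' }

PREDICT(L → f '+' L) = (FIRST(RHS) \ {ε}) ∪ (FOLLOW(L) if ε ∈ FIRST(RHS), i.e. RHS ⇒* ε)
FIRST(f '+' L) = { 'f' }
ε ∉ FIRST(f '+' L), so FOLLOW(L) is not added.
PREDICT(L → f '+' L) = { 'f' }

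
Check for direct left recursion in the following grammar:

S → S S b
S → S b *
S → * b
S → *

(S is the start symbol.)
Direct left recursion occurs when N → N α for some non-terminal N (the right-hand side begins with the left-hand side itself).

S → S S b: LEFT RECURSIVE (starts with S)
S → S b *: LEFT RECURSIVE (starts with S)
S → * b: starts with '*'
S → *: starts with '*'

The grammar has direct left recursion on: S.

Answer: Yes, S is left-recursive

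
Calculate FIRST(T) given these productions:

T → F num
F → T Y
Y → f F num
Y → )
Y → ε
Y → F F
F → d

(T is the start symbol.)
FIRST sets of the other non-terminals involved (by the same procedure, iterated to a fixed point):
  FIRST(F) = { 'd' }

From T → F num:
  - F is a non-terminal: add FIRST(F) \ {ε} = { 'd' }
    F is not nullable, so stop

Collecting: FIRST(T) = { 'd' }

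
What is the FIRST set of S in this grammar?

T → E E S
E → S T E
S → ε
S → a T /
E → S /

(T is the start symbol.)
{ 'a', ε }

From S → ε:
  - ε-production, so ε ∈ FIRST(S)
From S → a T /:
  - a is a terminal: add 'a' and stop

Collecting: FIRST(S) = { 'a', ε }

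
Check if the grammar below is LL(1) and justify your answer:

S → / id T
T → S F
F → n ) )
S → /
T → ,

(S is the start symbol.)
No. Predict set conflict for S: { '/' }

A grammar is LL(1) if for each non-terminal N with multiple productions, the predict sets of those productions are pairwise disjoint, where PREDICT(N → α) = (FIRST(α) \ {ε}) ∪ (FOLLOW(N) if α ⇒* ε).

Relevant sets:
  FIRST(S) = { '/' }

For S:
  PREDICT(S → '/' id T) = { '/' }
  PREDICT(S → '/') = { '/' }
For T:
  PREDICT(T → S F) = { '/' }
  PREDICT(T → ',') = { ',' }
F has a single production, so nothing to check there.

Conflict found: Predict set conflict for S: { '/' }
The grammar is NOT LL(1).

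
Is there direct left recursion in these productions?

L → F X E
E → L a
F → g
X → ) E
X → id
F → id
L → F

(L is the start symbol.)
No direct left recursion

Direct left recursion occurs when N → N α for some non-terminal N (the right-hand side begins with the left-hand side itself).

L → F X E: starts with F
E → L a: starts with L
F → g: starts with g
X → ) E: starts with ')'
X → id: starts with id
F → id: starts with id
L → F: starts with F

No direct left recursion found.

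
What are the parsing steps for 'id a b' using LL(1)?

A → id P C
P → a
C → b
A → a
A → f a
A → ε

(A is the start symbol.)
LL(1) parsing maintains a stack (initially the start symbol over $) and the input. At each step: if the stack top is a terminal, match it against the current input token; if it is a non-terminal N, replace it with the RHS of M[N, lookahead] (the unique production whose predict set contains the lookahead).

Stack is shown with the top on the left.

Stack     Input     Action
--------------------------
A $       id a b $  output A → id P C
id P C $  id a b $  match 'id'
P C $     a b $     output P → a
a C $     a b $     match 'a'
C $       b $       output C → b
b $       b $       match 'b'
$         $         accept

The string is accepted.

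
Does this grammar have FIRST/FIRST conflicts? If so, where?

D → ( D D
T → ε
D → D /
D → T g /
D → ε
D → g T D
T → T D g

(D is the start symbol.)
A FIRST/FIRST conflict occurs when two productions N → α and N → β for the same non-terminal have FIRST(α) ∩ FIRST(β) ≠ ∅ (with ε ∈ FIRST of a nullable right-hand side, so two nullable alternatives also conflict).

FIRST sets of the non-terminals at (or reachable through a nullable prefix from) the front of some alternative:
  FIRST(D) = { '(', '/', 'g', ε }
  FIRST(T) = { '(', '/', 'g', ε }

Productions for D:
  D → ( D D: FIRST = { '(' }
  D → D /: FIRST = { '(', '/', 'g' }
  D → T g /: FIRST = { '(', '/', 'g' }
  D → ε: FIRST = { ε }
  D → g T D: FIRST = { 'g' }
Productions for T:
  T → ε: FIRST = { ε }
  T → T D g: FIRST = { '(', '/', 'g' }

Conflict for D: D → ( D D and D → D /
  Overlap: { '(' }
Conflict for D: D → ( D D and D → T g /
  Overlap: { '(' }
Conflict for D: D → D / and D → T g /
  Overlap: { '(', '/', 'g' }
Conflict for D: D → D / and D → g T D
  Overlap: { 'g' }
Conflict for D: D → T g / and D → g T D
  Overlap: { 'g' }

Answer: Yes. D → '(' D D / D → D '/' on { '(' }; D → '(' D D / D → T g '/' on { '(' }; D → D '/' / D → T g '/' on { '(', '/', 'g' }; D → D '/' / D → g T D on { 'g' }; D → T g '/' / D → g T D on { 'g' }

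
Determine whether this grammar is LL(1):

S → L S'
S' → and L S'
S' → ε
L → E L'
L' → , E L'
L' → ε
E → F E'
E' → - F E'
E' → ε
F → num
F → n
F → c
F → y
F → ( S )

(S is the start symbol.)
Yes, the grammar is LL(1).

Relevant sets:
  FOLLOW(S') = { $, ')' }
  FOLLOW(L') = { $, ')', 'and' }
  FOLLOW(E') = { $, ')', ',', 'and' }

For S':
  PREDICT(S' → and L S') = { 'and' }
  PREDICT(S' → ε) = { $, ')' }
For L':
  PREDICT(L' → ',' E L') = { ',' }
  PREDICT(L' → ε) = { $, ')', 'and' }
For E':
  PREDICT(E' → '-' F E') = { '-' }
  PREDICT(E' → ε) = { $, ')', ',', 'and' }
For F:
  PREDICT(F → num) = { 'num' }
  PREDICT(F → n) = { 'n' }
  PREDICT(F → c) = { 'c' }
  PREDICT(F → y) = { 'y' }
  PREDICT(F → '(' S ')') = { '(' }
S, L, E have a single production, so nothing to check there.

All predict sets are disjoint. The grammar IS LL(1).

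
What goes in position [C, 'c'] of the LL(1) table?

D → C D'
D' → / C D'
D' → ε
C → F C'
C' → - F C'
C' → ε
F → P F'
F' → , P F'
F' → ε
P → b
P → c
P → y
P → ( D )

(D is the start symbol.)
To find M[C, 'c'], we find productions for C where 'c' is in the predict set (PREDICT(N → α) = (FIRST(α) \ {ε}) ∪ (FOLLOW(N) if α ⇒* ε)).

Relevant sets:
  FIRST(F) = { '(', 'b', 'c', 'y' }

C → F C': PREDICT = { '(', 'b', 'c', 'y' }
  'c' is in predict set, so this production goes in M[C, 'c']

M[C, 'c'] = C → F C'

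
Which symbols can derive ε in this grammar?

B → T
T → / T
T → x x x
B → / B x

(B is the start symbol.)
None

A non-terminal is nullable if it can derive ε (the empty string): either it has an ε-production, or it has a production whose right-hand side consists entirely of nullable non-terminals.

There are no ε-productions, so no non-terminal can derive ε.
No non-terminals are nullable.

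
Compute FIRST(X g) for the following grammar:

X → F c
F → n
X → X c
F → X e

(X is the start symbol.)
{ 'n' }

FIRST sets of the non-terminals involved (from the grammar, by fixed-point iteration):
  FIRST(X) = { 'n' }

To compute FIRST(X g), process the symbols left to right:
Symbol X is a non-terminal. Add FIRST(X) \ {ε} = { 'n' }
X is not nullable (ε ∉ FIRST(X)), so stop here.
FIRST(X g) = { 'n' }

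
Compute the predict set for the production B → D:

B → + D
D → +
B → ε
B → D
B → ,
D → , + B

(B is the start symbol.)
PREDICT(B → D) = (FIRST(RHS) \ {ε}) ∪ (FOLLOW(B) if ε ∈ FIRST(RHS), i.e. RHS ⇒* ε)
FIRST(D) = { '+', ',' }
FIRST(D) = { '+', ',' }
ε ∉ FIRST(D), so FOLLOW(B) is not added.
PREDICT(B → D) = { '+', ',' }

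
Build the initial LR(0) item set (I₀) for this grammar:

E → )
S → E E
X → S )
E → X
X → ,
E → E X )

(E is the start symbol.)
{ [E → . )], [E → . E X )], [E → . X], [E' → . E], [S → . E E], [X → . ,], [X → . S )] }

First, augment the grammar with E' → E
I₀ = CLOSURE({ [E' → . E] }):
  [E' → . E] has the dot before E: add [E → . )], [E → . X], [E → . E X )]
  [E → . X] has the dot before X: add [X → . S )], [X → . ,]
  [X → . S )] has the dot before S: add [S → . E E]
No further items can be added.

I₀ = { [E → . )], [E → . E X )], [E → . X], [E' → . E], [S → . E E], [X → . ,], [X → . S )] }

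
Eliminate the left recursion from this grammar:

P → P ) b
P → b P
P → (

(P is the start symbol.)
P → b P P'
P → ( P'
P' → ) b P'
P' → ε

P is directly left-recursive. The standard transformation for
  A → A α₁ | ... | A α_m | β₁ | ... | β_n
is
  A  → β₁ A' | ... | β_n A'
  A' → α₁ A' | ... | α_m A' | ε

P → b P becomes P → b P P'
P → ( becomes P → ( P'
P → P ) b becomes P' → ) b P'
Add P' → ε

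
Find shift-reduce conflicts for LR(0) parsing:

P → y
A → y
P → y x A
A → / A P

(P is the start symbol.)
A shift-reduce conflict occurs when an LR(0) state has both:
  - a complete (reduce) item [A → α .] (dot at the end), and
  - a shift item [B → β . c γ] (dot before a terminal).

Augment with P' → P and build the canonical LR(0) collection (I0 = CLOSURE({[P' → . P]}), then GOTO on every symbol after a dot until no new states appear). It has 9 states:
  I0: { [P → . y x A], [P → . y], [P' → . P] }  — shift
  I1: { [P' → P .] }  — accept
  I2: { [P → y . x A], [P → y .] }  — shift, reduce
  I3: { [A → . / A P], [A → . y], [P → y x . A] }  — shift
  I4: { [A → . / A P], [A → . y], [A → / . A P] }  — shift
  I5: { [P → y x A .] }  — reduce
  I6: { [A → y .] }  — reduce
  I7: { [A → / A . P], [P → . y x A], [P → . y] }  — shift
  I8: { [A → / A P .] }  — reduce

I2 contains reduce item [P → y .] and shift item [P → y . x A] — shift-reduce conflict.

Answer: Yes — I2: [P → y .] vs [P → y . x A]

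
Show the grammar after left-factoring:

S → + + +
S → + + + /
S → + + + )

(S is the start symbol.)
Left-factoring transforms A → αβ₁ | αβ₂ into A → αA' and A' → β₁ | β₂
(α is the longest common prefix among the alternatives). Repeat until
no nonterminal has two alternatives with a common prefix.

Round 1: S has alternatives sharing prefix '+ + +'. Introduce S': S → + + + S'
  Add: S' → ε
  Add: S' → /
  Add: S' → )

No remaining common prefixes — done.

Resulting grammar:
S → + + + S'
S' → ε
S' → /
S' → )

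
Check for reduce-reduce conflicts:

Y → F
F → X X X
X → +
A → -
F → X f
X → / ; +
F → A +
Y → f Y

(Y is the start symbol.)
A reduce-reduce conflict occurs when an LR(0) state has two complete items [A → α .] and [B → β .] — both call for a reduction, and with no lookahead the parser cannot choose between them.

Augment with Y' → Y and build the canonical LR(0) collection (I0 = CLOSURE({[Y' → . Y]}), then GOTO on every symbol after a dot until no new states appear). It has 16 states:
  I0: { [A → . -], [F → . A +], [F → . X X X], [F → . X f], [X → . +], [X → . / ; +], [Y → . F], [Y → . f Y], [Y' → . Y] }  — shift
  I1: { [X → + .] }  — reduce
  I2: { [A → - .] }  — reduce
  I3: { [X → / . ; +] }  — shift
  I4: { [F → A . +] }  — shift
  I5: { [Y → F .] }  — reduce
  I6: { [F → X . X X], [F → X . f], [X → . +], [X → . / ; +] }  — shift
  I7: { [Y' → Y .] }  — accept
  I8: { [A → . -], [F → . A +], [F → . X X X], [F → . X f], [X → . +], [X → . / ; +], [Y → . F], [Y → . f Y], [Y → f . Y] }  — shift
  I9: { [Y → f Y .] }  — reduce
  I10: { [F → X X . X], [X → . +], [X → . / ; +] }  — shift
  I11: { [F → X f .] }  — reduce
  I12: { [F → X X X .] }  — reduce
  I13: { [F → A + .] }  — reduce
  I14: { [X → / ; . +] }  — shift
  I15: { [X → / ; + .] }  — reduce

No state contains more than one complete item.

Answer: No reduce-reduce conflicts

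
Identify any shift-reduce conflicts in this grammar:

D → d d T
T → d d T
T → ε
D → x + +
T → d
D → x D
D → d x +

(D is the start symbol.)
Augment with D' → D and build the canonical LR(0) collection (I0 = CLOSURE({[D' → . D]}), then GOTO on every symbol after a dot until no new states appear). It has 14 states:
  I0: { [D → . d d T], [D → . d x +], [D → . x + +], [D → . x D], [D' → . D] }  — shift
  I1: { [D' → D .] }  — accept
  I2: { [D → d . d T], [D → d . x +] }  — shift
  I3: { [D → . d d T], [D → . d x +], [D → . x + +], [D → . x D], [D → x . + +], [D → x . D] }  — shift
  I4: { [D → x + . +] }  — shift
  I5: { [D → x D .] }  — reduce
  I6: { [D → x + + .] }  — reduce
  I7: { [D → d d . T], [T → . d d T], [T → . d], [T → .] }  — shift, reduce
  I8: { [D → d x . +] }  — shift
  I9: { [D → d x + .] }  — reduce
  I10: { [D → d d T .] }  — reduce
  I11: { [T → d . d T], [T → d .] }  — shift, reduce
  I12: { [T → . d d T], [T → . d], [T → .], [T → d d . T] }  — shift, reduce
  I13: { [T → d d T .] }  — reduce

I7 contains reduce item [T → .] and shift items [T → . d], [T → . d d T] — shift-reduce conflict.
I11 contains reduce item [T → d .] and shift item [T → d . d T] — shift-reduce conflict.
I12 contains reduce item [T → .] and shift items [T → . d], [T → . d d T] — shift-reduce conflict.

Answer: Yes — I7: [T → .] vs [T → . d]; I11: [T → d .] vs [T → d . d T]; I12: [T → .] vs [T → . d]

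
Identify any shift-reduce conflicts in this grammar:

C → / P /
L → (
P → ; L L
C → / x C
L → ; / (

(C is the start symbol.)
Augment with C' → C and build the canonical LR(0) collection (I0 = CLOSURE({[C' → . C]}), then GOTO on every symbol after a dot until no new states appear). It has 14 states:
  I0: { [C → . / P /], [C → . / x C], [C' → . C] }  — shift
  I1: { [C → / . P /], [C → / . x C], [P → . ; L L] }  — shift
  I2: { [C' → C .] }  — accept
  I3: { [L → . (], [L → . ; / (], [P → ; . L L] }  — shift
  I4: { [C → / P . /] }  — shift
  I5: { [C → . / P /], [C → . / x C], [C → / x . C] }  — shift
  I6: { [C → / x C .] }  — reduce
  I7: { [C → / P / .] }  — reduce
  I8: { [L → ( .] }  — reduce
  I9: { [L → ; . / (] }  — shift
  I10: { [L → . (], [L → . ; / (], [P → ; L . L] }  — shift
  I11: { [P → ; L L .] }  — reduce
  I12: { [L → ; / . (] }  — shift
  I13: { [L → ; / ( .] }  — reduce

No state contains both a complete item and a shift item.

Answer: No shift-reduce conflicts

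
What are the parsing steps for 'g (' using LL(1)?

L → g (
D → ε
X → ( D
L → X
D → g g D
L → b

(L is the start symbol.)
LL(1) parsing maintains a stack (initially the start symbol over $) and the input. At each step: if the stack top is a terminal, match it against the current input token; if it is a non-terminal N, replace it with the RHS of M[N, lookahead] (the unique production whose predict set contains the lookahead).

Stack is shown with the top on the left.

Stack  Input  Action
--------------------
L $    g ( $  output L → g (
g ( $  g ( $  match 'g'
( $    ( $    match '('
$      $      accept

The string is accepted.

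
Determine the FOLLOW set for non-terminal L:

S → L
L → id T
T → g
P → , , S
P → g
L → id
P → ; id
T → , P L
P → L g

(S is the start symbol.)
{ $, 'g', 'id' }

To compute FOLLOW(L), find every occurrence of L on a right-hand side N → α L β: add FIRST(β) \ {ε}, and if β is empty or nullable also add FOLLOW(N). Iterate to a fixed point.

In S → L: L is at the end, add FOLLOW(S)
In T → , P L: L is at the end, add FOLLOW(T)
In P → L g: L is followed by g, add FIRST(g) \ {ε} = { 'g' }

The FOLLOW sets referred to above (computed the same way, to a fixed point):
  FOLLOW(S) = { $, 'id' }
  FOLLOW(T) = { $, 'g', 'id' }

Taking the union: FOLLOW(L) = { $, 'g', 'id' }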